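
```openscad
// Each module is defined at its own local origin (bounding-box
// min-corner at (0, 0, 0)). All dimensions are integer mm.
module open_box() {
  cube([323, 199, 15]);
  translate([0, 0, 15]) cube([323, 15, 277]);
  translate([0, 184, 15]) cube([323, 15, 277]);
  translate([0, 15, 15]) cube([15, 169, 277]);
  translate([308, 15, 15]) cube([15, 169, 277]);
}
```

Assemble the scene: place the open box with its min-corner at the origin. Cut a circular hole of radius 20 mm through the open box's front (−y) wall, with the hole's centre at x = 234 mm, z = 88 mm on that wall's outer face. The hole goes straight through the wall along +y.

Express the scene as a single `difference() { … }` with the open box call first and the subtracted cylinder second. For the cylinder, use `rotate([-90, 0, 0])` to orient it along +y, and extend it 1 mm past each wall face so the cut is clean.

difference() {
  open_box();
  translate([234, -1, 88]) rotate([-90, 0, 0]) cylinder(h = 17, r = 20);
}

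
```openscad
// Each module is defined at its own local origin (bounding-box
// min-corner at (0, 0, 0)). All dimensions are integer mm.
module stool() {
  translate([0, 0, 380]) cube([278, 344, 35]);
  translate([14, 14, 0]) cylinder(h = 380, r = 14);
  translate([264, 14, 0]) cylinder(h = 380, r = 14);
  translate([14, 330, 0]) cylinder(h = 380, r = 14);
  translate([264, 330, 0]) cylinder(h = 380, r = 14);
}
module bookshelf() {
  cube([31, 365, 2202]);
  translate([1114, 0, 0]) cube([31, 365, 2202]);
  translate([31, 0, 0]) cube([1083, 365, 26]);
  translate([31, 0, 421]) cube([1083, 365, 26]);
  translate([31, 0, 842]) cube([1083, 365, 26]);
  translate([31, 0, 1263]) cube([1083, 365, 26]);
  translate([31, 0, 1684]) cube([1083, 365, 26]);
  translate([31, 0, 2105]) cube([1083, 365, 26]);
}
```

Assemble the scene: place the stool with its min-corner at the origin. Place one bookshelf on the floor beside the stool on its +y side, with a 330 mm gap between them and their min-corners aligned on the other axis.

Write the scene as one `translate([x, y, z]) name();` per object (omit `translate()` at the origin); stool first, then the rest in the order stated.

stool();
translate([0, 674, 0]) bookshelf();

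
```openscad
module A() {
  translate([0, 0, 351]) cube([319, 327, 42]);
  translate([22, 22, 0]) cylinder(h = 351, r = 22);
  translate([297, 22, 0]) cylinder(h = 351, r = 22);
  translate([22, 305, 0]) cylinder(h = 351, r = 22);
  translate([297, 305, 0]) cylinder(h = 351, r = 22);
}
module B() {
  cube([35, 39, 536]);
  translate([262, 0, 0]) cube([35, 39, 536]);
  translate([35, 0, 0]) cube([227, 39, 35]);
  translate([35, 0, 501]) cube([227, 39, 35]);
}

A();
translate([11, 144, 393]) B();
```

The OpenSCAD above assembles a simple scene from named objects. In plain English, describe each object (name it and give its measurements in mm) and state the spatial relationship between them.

A is a four-legged stool. The seat is a 319×327×42 mm slab whose top surface is at z = 393 mm; four round legs, each 44 mm in diameter, run from the floor (z = 0) to the underside of the seat, each leg's axis is inset half a diameter from the nearest pair of seat edges (so the leg's bounding box is flush with the corner).

B is a picture frame with a 227×466 mm rectangular opening (x by z) and a uniform 35 mm border on every side. Frame depth is 39 mm along y. It is built from two vertical stiles running the full outside height and two horizontal rails spanning the gap between the stiles.

The picture frame is on top of the stool, centred.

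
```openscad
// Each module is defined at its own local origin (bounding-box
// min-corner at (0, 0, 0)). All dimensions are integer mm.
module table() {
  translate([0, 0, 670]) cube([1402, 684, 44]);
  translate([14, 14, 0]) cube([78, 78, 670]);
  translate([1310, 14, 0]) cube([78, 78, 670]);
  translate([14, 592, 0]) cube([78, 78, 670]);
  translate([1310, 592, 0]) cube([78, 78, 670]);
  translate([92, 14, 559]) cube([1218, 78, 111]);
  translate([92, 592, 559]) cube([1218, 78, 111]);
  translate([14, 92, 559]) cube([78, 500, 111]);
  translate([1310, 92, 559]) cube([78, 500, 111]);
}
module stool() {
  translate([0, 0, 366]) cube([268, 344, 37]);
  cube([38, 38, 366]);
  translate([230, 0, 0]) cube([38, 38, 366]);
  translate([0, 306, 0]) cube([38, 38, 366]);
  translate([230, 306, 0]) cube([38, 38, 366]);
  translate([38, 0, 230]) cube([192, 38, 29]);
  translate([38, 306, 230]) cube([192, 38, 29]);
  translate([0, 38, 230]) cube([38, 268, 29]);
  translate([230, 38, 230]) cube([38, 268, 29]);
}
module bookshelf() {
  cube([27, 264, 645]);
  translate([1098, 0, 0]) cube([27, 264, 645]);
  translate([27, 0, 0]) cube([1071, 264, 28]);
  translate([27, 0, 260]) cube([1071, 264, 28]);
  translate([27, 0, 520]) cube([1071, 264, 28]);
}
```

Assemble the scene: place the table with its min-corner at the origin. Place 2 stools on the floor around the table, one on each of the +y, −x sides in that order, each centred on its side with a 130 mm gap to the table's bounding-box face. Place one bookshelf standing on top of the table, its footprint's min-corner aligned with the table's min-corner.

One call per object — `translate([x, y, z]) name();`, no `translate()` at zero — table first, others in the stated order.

table();
translate([567, 814, 0]) stool();
translate([-398, 170, 0]) stool();
translate([0, 0, 714]) bookshelf();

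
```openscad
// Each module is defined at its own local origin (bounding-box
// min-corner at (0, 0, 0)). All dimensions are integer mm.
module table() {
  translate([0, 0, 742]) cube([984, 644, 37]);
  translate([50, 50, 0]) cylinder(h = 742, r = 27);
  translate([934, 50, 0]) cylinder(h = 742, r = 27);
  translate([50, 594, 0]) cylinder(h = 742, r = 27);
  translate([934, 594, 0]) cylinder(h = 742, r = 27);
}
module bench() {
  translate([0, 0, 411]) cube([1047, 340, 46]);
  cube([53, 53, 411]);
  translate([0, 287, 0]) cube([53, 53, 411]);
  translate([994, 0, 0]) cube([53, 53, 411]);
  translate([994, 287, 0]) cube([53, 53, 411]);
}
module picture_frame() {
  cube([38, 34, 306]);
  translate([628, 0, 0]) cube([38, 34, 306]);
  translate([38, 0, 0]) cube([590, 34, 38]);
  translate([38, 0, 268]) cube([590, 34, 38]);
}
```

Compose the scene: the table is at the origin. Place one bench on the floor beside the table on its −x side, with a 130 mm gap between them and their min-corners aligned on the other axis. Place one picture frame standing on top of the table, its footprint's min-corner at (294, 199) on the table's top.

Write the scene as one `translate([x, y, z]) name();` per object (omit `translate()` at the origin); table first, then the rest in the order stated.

table();
translate([-1177, 0, 0]) bench();
translate([294, 199, 779]) picture_frame();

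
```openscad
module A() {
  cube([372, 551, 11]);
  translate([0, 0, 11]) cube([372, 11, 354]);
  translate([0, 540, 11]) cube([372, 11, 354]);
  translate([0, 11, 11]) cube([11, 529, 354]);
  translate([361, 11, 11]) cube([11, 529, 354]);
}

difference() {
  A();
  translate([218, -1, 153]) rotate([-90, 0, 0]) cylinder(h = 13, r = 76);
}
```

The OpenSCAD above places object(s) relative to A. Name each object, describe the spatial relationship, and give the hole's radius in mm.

A is an open box. The open box has a circular hole through its front wall. The hole's radius is 76 mm.

The subtracted cylinder has r = 76 mm.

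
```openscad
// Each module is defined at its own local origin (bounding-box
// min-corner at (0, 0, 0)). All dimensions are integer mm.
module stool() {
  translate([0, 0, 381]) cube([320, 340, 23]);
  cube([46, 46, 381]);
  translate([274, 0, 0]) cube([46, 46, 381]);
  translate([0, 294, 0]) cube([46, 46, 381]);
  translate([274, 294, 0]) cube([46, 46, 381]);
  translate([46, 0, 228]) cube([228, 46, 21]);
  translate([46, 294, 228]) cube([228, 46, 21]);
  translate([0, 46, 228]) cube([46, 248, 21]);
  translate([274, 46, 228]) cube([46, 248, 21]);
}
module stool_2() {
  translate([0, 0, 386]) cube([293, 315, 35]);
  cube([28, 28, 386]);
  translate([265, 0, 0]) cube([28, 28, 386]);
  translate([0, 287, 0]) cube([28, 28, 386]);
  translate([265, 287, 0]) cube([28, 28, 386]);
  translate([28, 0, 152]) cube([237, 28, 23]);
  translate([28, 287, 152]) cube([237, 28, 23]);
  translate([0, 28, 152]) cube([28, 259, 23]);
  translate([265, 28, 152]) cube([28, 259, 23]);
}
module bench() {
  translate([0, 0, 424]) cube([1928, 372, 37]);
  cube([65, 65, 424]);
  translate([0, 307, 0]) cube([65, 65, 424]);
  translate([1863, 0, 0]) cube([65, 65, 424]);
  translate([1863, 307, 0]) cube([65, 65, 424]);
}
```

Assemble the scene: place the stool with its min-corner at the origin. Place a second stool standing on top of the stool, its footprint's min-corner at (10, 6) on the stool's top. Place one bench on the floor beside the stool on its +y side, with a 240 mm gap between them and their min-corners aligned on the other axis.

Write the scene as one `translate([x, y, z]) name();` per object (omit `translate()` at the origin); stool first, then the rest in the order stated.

stool();
translate([10, 6, 404]) stool_2();
translate([0, 580, 0]) bench();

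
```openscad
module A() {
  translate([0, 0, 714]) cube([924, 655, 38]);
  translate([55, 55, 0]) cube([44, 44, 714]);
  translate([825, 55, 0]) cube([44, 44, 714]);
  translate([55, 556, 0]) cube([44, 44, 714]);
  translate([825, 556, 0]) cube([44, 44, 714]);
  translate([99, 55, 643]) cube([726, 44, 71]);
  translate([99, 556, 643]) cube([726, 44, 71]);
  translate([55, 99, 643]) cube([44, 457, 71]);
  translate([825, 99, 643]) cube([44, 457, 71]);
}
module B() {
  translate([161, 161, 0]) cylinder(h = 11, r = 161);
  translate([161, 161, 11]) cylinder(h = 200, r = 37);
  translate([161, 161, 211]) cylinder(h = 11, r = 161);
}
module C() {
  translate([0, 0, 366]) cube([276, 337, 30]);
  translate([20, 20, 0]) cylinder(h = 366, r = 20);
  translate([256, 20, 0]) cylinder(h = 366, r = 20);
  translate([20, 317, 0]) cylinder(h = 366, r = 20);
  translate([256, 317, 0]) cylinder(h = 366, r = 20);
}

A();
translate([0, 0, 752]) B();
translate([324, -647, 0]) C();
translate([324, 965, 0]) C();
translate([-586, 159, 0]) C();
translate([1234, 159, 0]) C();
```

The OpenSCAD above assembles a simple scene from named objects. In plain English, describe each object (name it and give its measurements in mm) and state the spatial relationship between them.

A is a table: top 924 mm (x) × 655 mm (y), 38 mm thick, upper face at z = 752 mm, on four 44×44 mm square legs, each inset 55 mm from the nearest pair of top edges, running from z = 0 to the bottom of the top. Four apron rails, 44 mm thick and 71 mm tall, run between adjacent legs with their top edges flush with the underside of the top and their outer faces flush with the legs' outer faces.

B is a spool: two coaxial disc flanges of radius 161 mm and thickness 11 mm, joined by a core cylinder of radius 37 mm and height 200 mm. The lower flange rests on z = 0 and the three cylinders share a vertical axis.

C is a four-legged stool. The seat is 276×337 mm, 30 mm thick, top at z = 396 mm. It stands on four round legs, each 40 mm in diameter, from z = 0 to the seat underside, each leg's axis is inset half a diameter from the nearest pair of seat edges (so the leg's bounding box is flush with the corner).

The spool is on top of the table. Four stools sit around the table at the −y, +y, −x, +x sides.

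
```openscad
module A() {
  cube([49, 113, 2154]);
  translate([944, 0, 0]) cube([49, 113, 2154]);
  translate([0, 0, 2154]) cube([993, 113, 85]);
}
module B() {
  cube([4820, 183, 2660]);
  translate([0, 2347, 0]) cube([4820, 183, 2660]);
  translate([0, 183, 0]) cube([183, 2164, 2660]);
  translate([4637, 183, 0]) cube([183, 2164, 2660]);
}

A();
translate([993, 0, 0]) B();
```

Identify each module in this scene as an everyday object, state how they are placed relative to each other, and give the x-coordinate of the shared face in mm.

The door frame's +x face and the house frame's −x face are both at x = 993 mm.

A is a door frame. B is a house frame. The house frame is against the door frame's +x side, with their −y faces flush. The x-coordinate of the shared face is 993 mm.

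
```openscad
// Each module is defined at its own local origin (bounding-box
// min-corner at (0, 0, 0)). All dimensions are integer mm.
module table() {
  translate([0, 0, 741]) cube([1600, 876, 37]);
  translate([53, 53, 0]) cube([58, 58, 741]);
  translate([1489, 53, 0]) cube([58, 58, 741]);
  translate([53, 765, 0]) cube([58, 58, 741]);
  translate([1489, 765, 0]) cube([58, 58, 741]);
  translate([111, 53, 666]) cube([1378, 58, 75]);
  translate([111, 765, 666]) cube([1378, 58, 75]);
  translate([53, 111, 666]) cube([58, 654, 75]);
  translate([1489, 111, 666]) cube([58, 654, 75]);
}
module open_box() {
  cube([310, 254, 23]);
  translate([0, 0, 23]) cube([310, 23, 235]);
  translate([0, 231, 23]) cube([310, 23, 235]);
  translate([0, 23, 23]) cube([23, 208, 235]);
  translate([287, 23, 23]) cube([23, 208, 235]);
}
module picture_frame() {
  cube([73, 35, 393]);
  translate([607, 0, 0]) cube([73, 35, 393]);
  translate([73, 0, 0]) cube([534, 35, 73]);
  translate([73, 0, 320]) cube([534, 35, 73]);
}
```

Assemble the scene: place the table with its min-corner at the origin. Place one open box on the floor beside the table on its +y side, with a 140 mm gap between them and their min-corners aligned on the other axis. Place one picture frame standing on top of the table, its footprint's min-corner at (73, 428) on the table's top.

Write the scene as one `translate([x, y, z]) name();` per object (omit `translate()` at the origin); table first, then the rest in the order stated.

table();
translate([0, 1016, 0]) open_box();
translate([73, 428, 778]) picture_frame();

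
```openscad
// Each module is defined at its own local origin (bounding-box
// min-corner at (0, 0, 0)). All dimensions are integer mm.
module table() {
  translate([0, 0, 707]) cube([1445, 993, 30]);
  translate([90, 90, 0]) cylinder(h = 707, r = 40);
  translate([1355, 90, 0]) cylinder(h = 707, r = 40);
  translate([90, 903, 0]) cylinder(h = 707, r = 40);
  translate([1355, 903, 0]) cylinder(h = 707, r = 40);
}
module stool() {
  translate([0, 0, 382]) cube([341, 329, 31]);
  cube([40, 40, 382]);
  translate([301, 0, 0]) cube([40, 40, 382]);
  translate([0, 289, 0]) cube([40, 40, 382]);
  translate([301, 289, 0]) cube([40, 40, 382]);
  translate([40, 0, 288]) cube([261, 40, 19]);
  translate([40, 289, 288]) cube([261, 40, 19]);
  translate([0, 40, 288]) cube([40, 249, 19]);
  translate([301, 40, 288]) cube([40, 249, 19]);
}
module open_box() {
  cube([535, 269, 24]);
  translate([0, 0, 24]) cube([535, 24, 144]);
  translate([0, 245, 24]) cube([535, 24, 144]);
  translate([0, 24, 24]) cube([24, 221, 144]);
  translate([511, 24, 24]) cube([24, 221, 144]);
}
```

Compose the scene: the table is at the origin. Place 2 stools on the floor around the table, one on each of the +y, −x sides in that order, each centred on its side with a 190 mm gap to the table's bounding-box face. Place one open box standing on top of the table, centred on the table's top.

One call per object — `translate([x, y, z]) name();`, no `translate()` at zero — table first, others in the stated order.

table();
translate([552, 1183, 0]) stool();
translate([-531, 332, 0]) stool();
translate([455, 362, 737]) open_box();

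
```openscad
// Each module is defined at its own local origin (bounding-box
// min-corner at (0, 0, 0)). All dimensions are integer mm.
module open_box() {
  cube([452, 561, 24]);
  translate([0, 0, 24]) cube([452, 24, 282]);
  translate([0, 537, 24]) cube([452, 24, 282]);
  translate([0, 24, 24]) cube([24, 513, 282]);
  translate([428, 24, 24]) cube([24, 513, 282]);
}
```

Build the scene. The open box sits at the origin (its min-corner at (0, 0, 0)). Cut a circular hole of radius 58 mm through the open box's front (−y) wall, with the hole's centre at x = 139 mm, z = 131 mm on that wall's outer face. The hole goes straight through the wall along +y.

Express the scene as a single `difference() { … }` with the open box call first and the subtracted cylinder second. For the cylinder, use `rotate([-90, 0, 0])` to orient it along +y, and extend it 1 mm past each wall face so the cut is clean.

difference() {
  open_box();
  translate([139, -1, 131]) rotate([-90, 0, 0]) cylinder(h = 26, r = 58);
}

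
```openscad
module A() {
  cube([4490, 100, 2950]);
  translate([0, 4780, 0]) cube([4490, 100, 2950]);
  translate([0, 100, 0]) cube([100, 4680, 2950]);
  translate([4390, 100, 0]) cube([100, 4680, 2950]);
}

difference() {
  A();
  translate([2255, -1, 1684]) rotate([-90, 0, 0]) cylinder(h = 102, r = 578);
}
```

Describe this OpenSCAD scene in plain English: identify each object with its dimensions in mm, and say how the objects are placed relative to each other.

A is the wall frame of a small rectangular building: four walls, each 2950 mm tall and 100 mm thick, enclosing a footprint 4490 mm (x) by 4880 mm (y) outside-to-outside, with no floor or roof. The front and back walls (the −y and +y sides) span the full width; the two side walls fit between them.

The house frame has a circular hole of radius 578 mm through its front wall, centred at (x = 2255, z = 1684).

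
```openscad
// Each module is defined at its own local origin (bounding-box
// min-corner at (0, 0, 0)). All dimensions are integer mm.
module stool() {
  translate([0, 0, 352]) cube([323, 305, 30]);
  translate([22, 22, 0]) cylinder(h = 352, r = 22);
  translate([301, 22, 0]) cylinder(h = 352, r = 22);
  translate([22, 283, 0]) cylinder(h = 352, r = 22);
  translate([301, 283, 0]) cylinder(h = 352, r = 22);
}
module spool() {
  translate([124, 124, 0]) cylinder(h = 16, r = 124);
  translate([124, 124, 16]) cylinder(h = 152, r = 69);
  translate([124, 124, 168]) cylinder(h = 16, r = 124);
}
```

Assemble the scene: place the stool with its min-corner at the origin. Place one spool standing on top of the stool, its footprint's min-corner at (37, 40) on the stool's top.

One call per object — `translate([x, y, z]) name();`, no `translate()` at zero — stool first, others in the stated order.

stool();
translate([37, 40, 382]) spool();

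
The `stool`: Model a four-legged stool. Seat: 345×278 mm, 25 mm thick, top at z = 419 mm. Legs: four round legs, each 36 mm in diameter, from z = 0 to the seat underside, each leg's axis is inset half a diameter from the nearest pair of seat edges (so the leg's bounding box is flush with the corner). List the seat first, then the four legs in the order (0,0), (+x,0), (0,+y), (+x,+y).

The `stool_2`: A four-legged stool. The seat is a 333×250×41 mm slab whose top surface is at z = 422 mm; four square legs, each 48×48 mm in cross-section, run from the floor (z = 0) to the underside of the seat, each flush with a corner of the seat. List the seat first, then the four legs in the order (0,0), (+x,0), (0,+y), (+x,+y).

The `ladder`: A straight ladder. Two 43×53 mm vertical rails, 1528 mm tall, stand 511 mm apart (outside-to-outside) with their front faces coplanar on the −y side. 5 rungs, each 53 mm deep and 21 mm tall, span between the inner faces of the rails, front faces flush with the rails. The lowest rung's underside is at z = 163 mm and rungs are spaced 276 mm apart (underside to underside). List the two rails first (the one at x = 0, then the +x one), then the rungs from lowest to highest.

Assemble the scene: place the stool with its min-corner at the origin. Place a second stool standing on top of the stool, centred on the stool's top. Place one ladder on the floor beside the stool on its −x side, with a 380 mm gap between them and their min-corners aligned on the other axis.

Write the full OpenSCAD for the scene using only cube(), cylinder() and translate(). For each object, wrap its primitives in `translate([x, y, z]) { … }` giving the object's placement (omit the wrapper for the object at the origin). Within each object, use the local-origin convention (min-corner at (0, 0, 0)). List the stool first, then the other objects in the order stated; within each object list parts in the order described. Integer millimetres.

translate([0, 0, 394]) cube([345, 278, 25]);
translate([18, 18, 0]) cylinder(h = 394, r = 18);
translate([327, 18, 0]) cylinder(h = 394, r = 18);
translate([18, 260, 0]) cylinder(h = 394, r = 18);
translate([327, 260, 0]) cylinder(h = 394, r = 18);
translate([6, 14, 419]) {
  translate([0, 0, 381]) cube([333, 250, 41]);
  cube([48, 48, 381]);
  translate([285, 0, 0]) cube([48, 48, 381]);
  translate([0, 202, 0]) cube([48, 48, 381]);
  translate([285, 202, 0]) cube([48, 48, 381]);
}
translate([-891, 0, 0]) {
  cube([43, 53, 1528]);
  translate([468, 0, 0]) cube([43, 53, 1528]);
  translate([43, 0, 163]) cube([425, 53, 21]);
  translate([43, 0, 439]) cube([425, 53, 21]);
  translate([43, 0, 715]) cube([425, 53, 21]);
  translate([43, 0, 991]) cube([425, 53, 21]);
  translate([43, 0, 1267]) cube([425, 53, 21]);
}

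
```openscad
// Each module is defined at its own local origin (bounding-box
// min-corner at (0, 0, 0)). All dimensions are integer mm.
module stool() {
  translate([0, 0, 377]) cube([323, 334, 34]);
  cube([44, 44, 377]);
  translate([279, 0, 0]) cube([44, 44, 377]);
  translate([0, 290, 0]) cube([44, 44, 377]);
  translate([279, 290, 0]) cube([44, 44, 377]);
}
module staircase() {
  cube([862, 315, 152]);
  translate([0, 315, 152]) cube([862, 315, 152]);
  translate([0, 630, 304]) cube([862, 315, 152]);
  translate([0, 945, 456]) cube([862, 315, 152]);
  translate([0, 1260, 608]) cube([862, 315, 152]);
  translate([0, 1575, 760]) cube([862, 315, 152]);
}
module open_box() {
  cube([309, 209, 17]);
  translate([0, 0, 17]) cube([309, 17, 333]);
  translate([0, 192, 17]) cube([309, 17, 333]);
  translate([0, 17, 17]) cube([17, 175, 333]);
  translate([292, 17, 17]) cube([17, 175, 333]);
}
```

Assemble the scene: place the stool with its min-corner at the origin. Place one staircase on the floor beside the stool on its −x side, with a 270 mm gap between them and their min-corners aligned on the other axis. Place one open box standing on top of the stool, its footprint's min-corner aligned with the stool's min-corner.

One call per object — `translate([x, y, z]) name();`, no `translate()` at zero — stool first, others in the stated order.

stool();
translate([-1132, 0, 0]) staircase();
translate([0, 0, 411]) open_box();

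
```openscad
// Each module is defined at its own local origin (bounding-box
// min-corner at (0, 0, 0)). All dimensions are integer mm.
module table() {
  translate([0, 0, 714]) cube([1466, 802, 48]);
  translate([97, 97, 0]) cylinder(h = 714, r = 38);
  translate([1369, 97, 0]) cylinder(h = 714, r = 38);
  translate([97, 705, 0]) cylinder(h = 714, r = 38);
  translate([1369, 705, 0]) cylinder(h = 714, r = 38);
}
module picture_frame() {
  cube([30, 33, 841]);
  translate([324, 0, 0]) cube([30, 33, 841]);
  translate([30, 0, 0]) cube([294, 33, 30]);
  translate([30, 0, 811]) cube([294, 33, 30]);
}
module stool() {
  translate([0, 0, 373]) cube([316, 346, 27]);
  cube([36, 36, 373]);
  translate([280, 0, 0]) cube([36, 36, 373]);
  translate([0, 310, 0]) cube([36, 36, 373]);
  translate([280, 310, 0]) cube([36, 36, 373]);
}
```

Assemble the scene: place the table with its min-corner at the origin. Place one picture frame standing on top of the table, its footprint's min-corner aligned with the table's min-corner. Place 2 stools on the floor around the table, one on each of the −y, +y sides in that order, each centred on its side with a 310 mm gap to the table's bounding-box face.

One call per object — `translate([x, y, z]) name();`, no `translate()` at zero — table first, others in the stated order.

table();
translate([0, 0, 762]) picture_frame();
translate([575, -656, 0]) stool();
translate([575, 1112, 0]) stool();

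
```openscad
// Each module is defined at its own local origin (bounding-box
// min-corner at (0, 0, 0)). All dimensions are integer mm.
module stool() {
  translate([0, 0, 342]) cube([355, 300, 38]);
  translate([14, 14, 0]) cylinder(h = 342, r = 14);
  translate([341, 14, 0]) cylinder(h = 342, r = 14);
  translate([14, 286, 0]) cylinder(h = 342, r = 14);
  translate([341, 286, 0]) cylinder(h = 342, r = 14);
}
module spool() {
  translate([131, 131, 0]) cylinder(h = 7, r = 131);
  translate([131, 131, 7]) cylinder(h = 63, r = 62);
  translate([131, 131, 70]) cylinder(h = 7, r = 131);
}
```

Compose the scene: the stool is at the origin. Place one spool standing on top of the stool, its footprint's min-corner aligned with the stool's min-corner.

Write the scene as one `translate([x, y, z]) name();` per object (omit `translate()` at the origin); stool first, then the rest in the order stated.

stool();
translate([0, 0, 380]) spool();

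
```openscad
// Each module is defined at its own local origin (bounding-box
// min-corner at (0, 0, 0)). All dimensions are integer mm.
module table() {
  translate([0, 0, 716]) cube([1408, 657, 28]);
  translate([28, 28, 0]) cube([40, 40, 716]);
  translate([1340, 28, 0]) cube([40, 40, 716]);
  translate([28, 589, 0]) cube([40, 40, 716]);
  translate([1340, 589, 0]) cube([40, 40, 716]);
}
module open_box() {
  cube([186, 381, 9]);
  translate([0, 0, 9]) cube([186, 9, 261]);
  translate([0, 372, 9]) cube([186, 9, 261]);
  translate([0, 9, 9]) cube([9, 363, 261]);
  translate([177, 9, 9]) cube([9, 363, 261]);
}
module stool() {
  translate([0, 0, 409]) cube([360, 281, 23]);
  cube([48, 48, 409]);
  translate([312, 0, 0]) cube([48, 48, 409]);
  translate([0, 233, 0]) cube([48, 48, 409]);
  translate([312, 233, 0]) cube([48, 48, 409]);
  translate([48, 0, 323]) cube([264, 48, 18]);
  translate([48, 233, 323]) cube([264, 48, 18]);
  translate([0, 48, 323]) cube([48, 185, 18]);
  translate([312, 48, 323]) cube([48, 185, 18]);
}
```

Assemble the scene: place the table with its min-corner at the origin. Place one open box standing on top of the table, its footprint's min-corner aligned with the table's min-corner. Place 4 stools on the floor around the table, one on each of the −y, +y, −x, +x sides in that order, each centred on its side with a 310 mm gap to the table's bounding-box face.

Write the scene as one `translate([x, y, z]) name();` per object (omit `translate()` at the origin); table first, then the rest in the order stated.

table();
translate([0, 0, 744]) open_box();
translate([524, -591, 0]) stool();
translate([524, 967, 0]) stool();
translate([-670, 188, 0]) stool();
translate([1718, 188, 0]) stool();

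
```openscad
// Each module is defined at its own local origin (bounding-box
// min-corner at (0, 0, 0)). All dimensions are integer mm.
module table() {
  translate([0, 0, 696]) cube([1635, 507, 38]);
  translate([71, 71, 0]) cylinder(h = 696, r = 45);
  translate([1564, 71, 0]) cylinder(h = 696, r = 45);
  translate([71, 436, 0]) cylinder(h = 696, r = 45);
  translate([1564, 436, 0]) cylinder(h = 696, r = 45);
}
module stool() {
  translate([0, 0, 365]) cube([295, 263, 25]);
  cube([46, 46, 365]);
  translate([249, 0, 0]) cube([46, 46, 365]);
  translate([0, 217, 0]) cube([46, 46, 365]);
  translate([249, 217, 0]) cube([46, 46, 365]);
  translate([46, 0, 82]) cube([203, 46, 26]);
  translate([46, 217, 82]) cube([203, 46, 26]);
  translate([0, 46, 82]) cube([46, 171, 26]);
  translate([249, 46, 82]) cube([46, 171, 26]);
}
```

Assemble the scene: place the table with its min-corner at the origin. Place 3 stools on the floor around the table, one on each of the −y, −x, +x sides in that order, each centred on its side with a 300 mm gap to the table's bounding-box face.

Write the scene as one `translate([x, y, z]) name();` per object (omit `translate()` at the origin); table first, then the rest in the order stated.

table();
translate([670, -563, 0]) stool();
translate([-595, 122, 0]) stool();
translate([1935, 122, 0]) stool();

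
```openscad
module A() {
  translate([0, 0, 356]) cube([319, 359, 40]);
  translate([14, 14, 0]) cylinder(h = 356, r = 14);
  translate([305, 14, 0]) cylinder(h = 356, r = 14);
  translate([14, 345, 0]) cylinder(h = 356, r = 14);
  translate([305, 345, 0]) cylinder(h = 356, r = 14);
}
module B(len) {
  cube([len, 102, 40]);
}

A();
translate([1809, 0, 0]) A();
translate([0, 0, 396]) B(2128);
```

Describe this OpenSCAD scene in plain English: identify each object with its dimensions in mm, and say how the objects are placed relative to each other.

A is a four-legged stool. The seat is a 319×359×40 mm slab whose top surface is at z = 396 mm; four round legs, each 28 mm in diameter, run from the floor (z = 0) to the underside of the seat, each leg's axis is inset half a diameter from the nearest pair of seat edges (so the leg's bounding box is flush with the corner).

B is a rectangular beam 2128 mm long (x), 102 mm deep (y), 40 mm thick (z).

The beam spans the tops of two stools placed 1490 mm apart, resting at z = 396 mm.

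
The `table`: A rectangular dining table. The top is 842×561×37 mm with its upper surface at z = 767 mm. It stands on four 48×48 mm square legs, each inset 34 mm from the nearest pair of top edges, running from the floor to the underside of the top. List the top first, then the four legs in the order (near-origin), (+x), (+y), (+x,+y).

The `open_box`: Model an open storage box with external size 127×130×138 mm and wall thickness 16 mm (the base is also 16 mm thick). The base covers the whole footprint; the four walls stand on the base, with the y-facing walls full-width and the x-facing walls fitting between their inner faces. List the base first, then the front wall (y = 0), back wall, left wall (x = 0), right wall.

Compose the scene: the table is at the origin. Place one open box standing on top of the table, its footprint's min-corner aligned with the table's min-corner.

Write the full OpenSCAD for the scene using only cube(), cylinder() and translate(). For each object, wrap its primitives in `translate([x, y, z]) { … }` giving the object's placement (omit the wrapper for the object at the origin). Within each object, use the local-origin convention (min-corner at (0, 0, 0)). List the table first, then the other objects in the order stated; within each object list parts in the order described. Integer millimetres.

translate([0, 0, 730]) cube([842, 561, 37]);
translate([34, 34, 0]) cube([48, 48, 730]);
translate([760, 34, 0]) cube([48, 48, 730]);
translate([34, 479, 0]) cube([48, 48, 730]);
translate([760, 479, 0]) cube([48, 48, 730]);
translate([0, 0, 767]) {
  cube([127, 130, 16]);
  translate([0, 0, 16]) cube([127, 16, 122]);
  translate([0, 114, 16]) cube([127, 16, 122]);
  translate([0, 16, 16]) cube([16, 98, 122]);
  translate([111, 16, 16]) cube([16, 98, 122]);
}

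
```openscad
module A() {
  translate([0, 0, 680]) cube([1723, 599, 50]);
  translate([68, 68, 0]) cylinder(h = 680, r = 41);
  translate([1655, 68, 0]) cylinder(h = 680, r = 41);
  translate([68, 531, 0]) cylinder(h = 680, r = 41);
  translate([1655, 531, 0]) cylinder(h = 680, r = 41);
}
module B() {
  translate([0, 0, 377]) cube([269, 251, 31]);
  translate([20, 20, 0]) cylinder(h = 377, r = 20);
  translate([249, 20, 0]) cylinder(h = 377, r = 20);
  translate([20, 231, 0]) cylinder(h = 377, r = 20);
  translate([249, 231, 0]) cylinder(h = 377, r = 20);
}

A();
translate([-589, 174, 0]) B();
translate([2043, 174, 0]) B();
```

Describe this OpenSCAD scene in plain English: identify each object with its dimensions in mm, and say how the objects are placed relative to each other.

A is a table: top 1723 mm (x) × 599 mm (y), 50 mm thick, upper face at z = 730 mm, on four round legs of 82 mm diameter, each leg's bounding box inset 27 mm from the nearest pair of top edges, running from z = 0 to the bottom of the top.

B is a four-legged stool. The seat is a 269×251×31 mm slab whose top surface is at z = 408 mm; four round legs, each 40 mm in diameter, run from the floor (z = 0) to the underside of the seat, each leg's axis is inset half a diameter from the nearest pair of seat edges (so the leg's bounding box is flush with the corner).

Two stools sit around the table at the −x, +x sides.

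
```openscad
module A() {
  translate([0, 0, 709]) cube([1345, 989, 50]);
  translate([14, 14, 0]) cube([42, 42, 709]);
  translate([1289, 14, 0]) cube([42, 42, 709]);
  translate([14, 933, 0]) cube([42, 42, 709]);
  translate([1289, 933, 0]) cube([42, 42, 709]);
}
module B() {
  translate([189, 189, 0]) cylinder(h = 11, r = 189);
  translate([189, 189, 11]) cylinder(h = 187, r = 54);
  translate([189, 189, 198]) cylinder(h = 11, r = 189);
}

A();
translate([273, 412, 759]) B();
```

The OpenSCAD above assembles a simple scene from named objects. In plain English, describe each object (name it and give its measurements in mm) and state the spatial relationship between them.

A is a table with a 1345×989 mm rectangular top, 50 mm thick, top surface at z = 759 mm, supported by four 42×42 mm square legs, each inset 14 mm from the nearest pair of top edges, running from the floor.

B is a spool: two coaxial disc flanges of radius 189 mm and thickness 11 mm, joined by a core cylinder of radius 54 mm and height 187 mm. The lower flange rests on z = 0 and the three cylinders share a vertical axis.

The spool is on top of the table.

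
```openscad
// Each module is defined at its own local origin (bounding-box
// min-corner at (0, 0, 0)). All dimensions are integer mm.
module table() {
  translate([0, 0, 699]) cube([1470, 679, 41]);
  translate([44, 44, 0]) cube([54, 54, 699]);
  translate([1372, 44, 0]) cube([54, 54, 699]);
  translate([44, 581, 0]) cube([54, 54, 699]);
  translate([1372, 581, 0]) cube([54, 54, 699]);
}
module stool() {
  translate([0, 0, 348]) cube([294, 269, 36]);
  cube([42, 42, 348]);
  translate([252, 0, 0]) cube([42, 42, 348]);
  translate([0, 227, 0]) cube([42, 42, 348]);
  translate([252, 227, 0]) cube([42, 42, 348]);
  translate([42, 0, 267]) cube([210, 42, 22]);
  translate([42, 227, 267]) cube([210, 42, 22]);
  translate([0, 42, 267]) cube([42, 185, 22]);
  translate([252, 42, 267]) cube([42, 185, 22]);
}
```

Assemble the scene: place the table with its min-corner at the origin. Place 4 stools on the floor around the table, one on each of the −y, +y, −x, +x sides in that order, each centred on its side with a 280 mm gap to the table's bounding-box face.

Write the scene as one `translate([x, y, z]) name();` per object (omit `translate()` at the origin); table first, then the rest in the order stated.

table();
translate([588, -549, 0]) stool();
translate([588, 959, 0]) stool();
translate([-574, 205, 0]) stool();
translate([1750, 205, 0]) stool();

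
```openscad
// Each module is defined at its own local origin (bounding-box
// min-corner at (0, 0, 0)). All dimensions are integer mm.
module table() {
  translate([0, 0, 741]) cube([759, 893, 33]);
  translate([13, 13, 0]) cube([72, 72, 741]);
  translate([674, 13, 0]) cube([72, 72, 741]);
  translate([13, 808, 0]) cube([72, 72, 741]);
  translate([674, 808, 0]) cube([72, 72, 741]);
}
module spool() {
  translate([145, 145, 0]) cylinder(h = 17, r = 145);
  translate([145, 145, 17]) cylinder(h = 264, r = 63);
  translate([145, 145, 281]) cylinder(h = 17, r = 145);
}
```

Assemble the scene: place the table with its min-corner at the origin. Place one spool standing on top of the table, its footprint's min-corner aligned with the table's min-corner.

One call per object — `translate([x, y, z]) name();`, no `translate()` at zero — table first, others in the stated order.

table();
translate([0, 0, 774]) spool();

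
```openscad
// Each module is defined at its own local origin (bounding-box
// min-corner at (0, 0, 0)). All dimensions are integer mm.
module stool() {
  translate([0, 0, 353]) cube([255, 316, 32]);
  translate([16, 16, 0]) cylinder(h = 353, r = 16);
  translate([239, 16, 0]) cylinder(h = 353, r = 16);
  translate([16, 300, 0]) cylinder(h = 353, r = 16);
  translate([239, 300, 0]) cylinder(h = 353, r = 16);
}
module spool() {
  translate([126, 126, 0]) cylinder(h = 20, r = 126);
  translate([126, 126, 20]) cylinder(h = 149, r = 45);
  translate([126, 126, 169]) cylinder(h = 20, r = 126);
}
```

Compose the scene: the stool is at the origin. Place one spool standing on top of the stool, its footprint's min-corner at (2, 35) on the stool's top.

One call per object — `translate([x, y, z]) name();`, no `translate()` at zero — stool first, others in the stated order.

stool();
translate([2, 35, 385]) spool();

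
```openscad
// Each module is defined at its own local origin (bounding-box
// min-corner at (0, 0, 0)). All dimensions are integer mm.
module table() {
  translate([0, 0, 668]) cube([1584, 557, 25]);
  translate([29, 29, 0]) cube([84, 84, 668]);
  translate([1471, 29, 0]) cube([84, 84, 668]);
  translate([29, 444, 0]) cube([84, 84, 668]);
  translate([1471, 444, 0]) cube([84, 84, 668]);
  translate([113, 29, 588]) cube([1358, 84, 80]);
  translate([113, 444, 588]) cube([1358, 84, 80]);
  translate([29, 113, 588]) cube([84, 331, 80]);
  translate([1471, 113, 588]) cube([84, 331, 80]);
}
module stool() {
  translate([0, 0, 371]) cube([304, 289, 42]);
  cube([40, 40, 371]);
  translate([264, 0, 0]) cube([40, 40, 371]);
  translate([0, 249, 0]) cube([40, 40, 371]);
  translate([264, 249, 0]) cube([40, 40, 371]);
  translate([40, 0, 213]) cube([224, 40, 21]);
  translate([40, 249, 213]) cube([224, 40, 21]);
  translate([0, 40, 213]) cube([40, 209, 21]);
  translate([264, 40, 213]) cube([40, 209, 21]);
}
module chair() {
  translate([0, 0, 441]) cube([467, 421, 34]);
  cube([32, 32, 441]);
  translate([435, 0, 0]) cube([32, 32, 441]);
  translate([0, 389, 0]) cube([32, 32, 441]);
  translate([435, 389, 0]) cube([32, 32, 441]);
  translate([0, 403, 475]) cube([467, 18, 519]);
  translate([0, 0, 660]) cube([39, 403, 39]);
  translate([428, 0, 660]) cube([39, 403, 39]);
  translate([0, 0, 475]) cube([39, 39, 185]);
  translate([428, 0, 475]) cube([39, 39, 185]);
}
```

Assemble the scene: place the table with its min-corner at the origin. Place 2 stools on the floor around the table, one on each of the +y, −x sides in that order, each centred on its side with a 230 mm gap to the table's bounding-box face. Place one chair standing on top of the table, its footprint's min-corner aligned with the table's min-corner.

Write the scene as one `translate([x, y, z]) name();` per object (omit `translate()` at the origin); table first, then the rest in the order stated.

table();
translate([640, 787, 0]) stool();
translate([-534, 134, 0]) stool();
translate([0, 0, 693]) chair();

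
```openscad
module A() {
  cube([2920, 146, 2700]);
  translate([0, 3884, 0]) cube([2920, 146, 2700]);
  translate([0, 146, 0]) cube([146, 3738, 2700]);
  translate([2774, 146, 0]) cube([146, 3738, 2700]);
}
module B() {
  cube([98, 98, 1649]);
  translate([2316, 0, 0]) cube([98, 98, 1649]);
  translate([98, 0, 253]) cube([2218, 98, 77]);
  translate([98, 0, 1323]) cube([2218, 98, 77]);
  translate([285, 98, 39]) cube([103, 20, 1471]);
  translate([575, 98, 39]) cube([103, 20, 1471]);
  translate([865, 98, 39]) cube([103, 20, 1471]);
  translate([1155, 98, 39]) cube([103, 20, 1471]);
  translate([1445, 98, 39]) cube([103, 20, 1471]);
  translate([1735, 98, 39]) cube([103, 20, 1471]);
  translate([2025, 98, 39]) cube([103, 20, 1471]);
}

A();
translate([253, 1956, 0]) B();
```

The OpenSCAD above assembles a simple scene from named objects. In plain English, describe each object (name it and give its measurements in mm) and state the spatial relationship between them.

A is the wall frame of a small rectangular building: four walls, each 2700 mm tall and 146 mm thick, enclosing a footprint 2920 mm (x) by 4030 mm (y) outside-to-outside, with no floor or roof. The front and back walls (the −y and +y sides) span the full width; the two side walls fit between them.

B is a fence section. Two 98×98 mm posts, 1649 mm tall, stand on the floor with a clear span of 2218 mm between their inner faces. Two horizontal rails of 98×77 mm section span the gap between the posts with their undersides at z = 253 mm and z = 1323 mm, flush with the posts' −y face. 7 pickets, each 103 mm wide, 20 mm thick and 1471 mm tall, are fixed to the +y face of the rails with their bottoms at z = 39 mm, evenly spaced across the span with equal gaps (rounded down to the nearest mm) at the −x end and between each pair — any rounding remainder accumulates at the +x end.

The fence section sits inside the house frame, centred.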